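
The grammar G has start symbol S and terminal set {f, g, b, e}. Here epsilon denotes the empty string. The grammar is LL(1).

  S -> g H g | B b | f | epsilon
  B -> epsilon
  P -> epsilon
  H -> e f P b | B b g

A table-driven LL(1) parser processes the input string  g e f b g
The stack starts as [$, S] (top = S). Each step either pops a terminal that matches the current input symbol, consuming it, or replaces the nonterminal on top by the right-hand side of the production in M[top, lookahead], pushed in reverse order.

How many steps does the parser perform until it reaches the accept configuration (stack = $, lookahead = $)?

8

     Stack        Input        Action
  1  $ S          g e f b g $  expand S -> g H g
  2  $ g H g      g e f b g $  match g
  3  $ g H        e f b g $    expand H -> e f P b
  4  $ g b P f e  e f b g $    match e
  5  $ g b P f    f b g $      match f
  6  $ g b P      b g $        expand P -> epsilon
  7  $ g b        b g $        match b
  8  $ g          g $          match g
Accept reached after 8 steps.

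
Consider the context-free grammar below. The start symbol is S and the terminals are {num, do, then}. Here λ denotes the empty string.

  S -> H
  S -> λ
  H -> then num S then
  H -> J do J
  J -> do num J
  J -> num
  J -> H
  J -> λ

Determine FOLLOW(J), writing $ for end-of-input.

{$, do, then}

FIRST(S) = {λ, do, num, then}  (via H)
FIRST(H) = {do, num, then}  (via J do J)
FIRST(J) = {λ, do, num, then}  (via H)
FOLLOW(S) includes $ since S is the start symbol.
FOLLOW(S): in H->then num S then, S is followed by then with FIRST {then}. Thus FOLLOW(S) = {$, then}.
FOLLOW(H): in S->H, the suffix after H is empty, so FOLLOW(H) ⊇ FOLLOW(S) = {$, then}; in J->H, the suffix after H is empty, so FOLLOW(H) ⊇ FOLLOW(J) = {$, do, then}. Thus FOLLOW(H) = {$, do, then}.
FOLLOW(J): in H->J do J (occurrence 1), J is followed by do J with FIRST {do}; in H->J do J (occurrence 2), the suffix after J is empty, so FOLLOW(J) ⊇ FOLLOW(H) = {$, do, then}; in J->do num J, the suffix after J is empty (adds nothing new). Thus FOLLOW(J) = {$, do, then}.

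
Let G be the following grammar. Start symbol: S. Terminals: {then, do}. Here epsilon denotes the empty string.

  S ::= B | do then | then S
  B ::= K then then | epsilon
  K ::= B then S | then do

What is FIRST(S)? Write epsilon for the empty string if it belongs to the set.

FIRST(S) = {epsilon, do, then}  (via B)
FIRST(B) = {epsilon, then}  (via K then then)
FIRST(K) = {then}  (via B then S)

{epsilon, do, then}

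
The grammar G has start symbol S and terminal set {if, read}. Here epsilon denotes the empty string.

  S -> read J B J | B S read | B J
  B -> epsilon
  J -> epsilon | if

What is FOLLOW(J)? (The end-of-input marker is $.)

FIRST(B) = {epsilon}
FIRST(J) = {epsilon, if}
FIRST(S) = {epsilon, if, read}  (via B S read, B J)
FOLLOW(S) includes $ since S is the start symbol.
FOLLOW(S): in S->B S read, S is followed by read with FIRST {read}. Thus FOLLOW(S) = {$, read}.
FOLLOW(B): in S->read J B J, B is followed by J with FIRST {epsilon, if}; in S->read J B J, the suffix after B is nullable, so FOLLOW(B) ⊇ FOLLOW(S) = {$, read}; in S->B S read, B is followed by S read with FIRST {if, read}; in S->B J, B is followed by J with FIRST {epsilon, if}; in S->B J, the suffix after B is nullable, so FOLLOW(B) ⊇ FOLLOW(S) = {$, read}. Thus FOLLOW(B) = {$, if, read}.
FOLLOW(J): in S->read J B J (occurrence 1), J is followed by B J with FIRST {epsilon, if}; in S->read J B J (occurrence 1), the suffix after J is nullable, so FOLLOW(J) ⊇ FOLLOW(S) = {$, read}; in S->read J B J (occurrence 2), the suffix after J is empty, so FOLLOW(J) ⊇ FOLLOW(S) = {$, read}; in S->B J, the suffix after J is empty, so FOLLOW(J) ⊇ FOLLOW(S) = {$, read}. Thus FOLLOW(J) = {$, if, read}.

{$, if, read}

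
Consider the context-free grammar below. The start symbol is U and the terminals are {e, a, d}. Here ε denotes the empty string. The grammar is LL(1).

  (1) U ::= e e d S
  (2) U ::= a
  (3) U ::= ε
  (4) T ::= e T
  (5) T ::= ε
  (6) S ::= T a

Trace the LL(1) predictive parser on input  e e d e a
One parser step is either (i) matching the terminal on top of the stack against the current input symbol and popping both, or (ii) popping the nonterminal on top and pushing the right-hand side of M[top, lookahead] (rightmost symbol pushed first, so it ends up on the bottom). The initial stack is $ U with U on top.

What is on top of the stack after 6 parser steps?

step 1: stack=$ U  input=e e d e a $  — expand U ::= e e d S
step 2: stack=$ S d e e  input=e e d e a $  — match e
step 3: stack=$ S d e  input=e d e a $  — match e
step 4: stack=$ S d  input=d e a $  — match d
step 5: stack=$ S  input=e a $  — expand S ::= T a
step 6: stack=$ a T  input=e a $  — expand T ::= e T
Stack after step 6: $ a T e (top = e).

e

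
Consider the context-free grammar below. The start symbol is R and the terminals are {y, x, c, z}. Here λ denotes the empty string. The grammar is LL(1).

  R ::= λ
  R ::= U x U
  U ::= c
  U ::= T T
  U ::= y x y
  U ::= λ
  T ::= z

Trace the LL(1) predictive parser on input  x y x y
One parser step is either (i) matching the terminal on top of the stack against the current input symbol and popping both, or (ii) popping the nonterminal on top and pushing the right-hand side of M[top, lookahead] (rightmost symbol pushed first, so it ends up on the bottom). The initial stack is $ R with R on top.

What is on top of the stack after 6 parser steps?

y

step 1: stack=$ R  input=x y x y $  — expand R ::= U x U
step 2: stack=$ U x U  input=x y x y $  — expand U ::= λ
step 3: stack=$ U x  input=x y x y $  — match x
step 4: stack=$ U  input=y x y $  — expand U ::= y x y
step 5: stack=$ y x y  input=y x y $  — match y
step 6: stack=$ y x  input=x y $  — match x
Stack after step 6: $ y (top = y).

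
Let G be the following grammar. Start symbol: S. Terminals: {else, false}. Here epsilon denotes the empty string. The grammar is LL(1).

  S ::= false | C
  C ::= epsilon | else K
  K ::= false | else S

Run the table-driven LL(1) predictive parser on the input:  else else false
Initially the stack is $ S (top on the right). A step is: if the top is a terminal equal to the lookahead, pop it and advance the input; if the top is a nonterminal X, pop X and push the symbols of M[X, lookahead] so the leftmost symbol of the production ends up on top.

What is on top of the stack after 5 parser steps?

S

step 1: stack=$ S  input=else else false $  — expand S ::= C
step 2: stack=$ C  input=else else false $  — expand C ::= else K
step 3: stack=$ K else  input=else else false $  — match else
step 4: stack=$ K  input=else false $  — expand K ::= else S
step 5: stack=$ S else  input=else false $  — match else
Stack after step 5: $ S (top = S).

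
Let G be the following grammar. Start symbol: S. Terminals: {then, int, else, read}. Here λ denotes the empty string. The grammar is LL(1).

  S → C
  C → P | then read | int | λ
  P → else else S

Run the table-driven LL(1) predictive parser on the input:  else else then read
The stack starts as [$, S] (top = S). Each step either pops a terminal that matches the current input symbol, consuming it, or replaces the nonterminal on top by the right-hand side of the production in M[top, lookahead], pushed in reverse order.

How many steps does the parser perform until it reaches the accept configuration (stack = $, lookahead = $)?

step 1: stack=$ S  input=else else then read $  — expand S → C
step 2: stack=$ C  input=else else then read $  — expand C → P
step 3: stack=$ P  input=else else then read $  — expand P → else else S
step 4: stack=$ S else else  input=else else then read $  — match else
step 5: stack=$ S else  input=else then read $  — match else
step 6: stack=$ S  input=then read $  — expand S → C
step 7: stack=$ C  input=then read $  — expand C → then read
step 8: stack=$ read then  input=then read $  — match then
step 9: stack=$ read  input=read $  — match read
Accept reached after 9 steps.

9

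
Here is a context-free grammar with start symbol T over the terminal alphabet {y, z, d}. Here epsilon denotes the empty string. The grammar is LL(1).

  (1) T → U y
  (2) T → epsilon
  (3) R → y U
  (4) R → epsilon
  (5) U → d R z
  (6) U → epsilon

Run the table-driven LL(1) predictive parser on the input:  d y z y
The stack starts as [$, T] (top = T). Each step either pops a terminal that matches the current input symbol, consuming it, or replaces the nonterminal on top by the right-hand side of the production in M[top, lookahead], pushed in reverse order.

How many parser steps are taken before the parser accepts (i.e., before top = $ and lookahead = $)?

8

step 1: stack=$ T  input=d y z y $  — expand T → U y
step 2: stack=$ y U  input=d y z y $  — expand U → d R z
step 3: stack=$ y z R d  input=d y z y $  — match d
step 4: stack=$ y z R  input=y z y $  — expand R → y U
step 5: stack=$ y z U y  input=y z y $  — match y
step 6: stack=$ y z U  input=z y $  — expand U → epsilon
step 7: stack=$ y z  input=z y $  — match z
step 8: stack=$ y  input=y $  — match y
Accept reached after 8 steps.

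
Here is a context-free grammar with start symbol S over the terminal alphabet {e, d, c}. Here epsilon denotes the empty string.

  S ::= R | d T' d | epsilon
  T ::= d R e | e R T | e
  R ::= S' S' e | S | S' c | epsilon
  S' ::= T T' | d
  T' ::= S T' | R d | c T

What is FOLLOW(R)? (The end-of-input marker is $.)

{$, c, d, e}

FIRST(T) = {d, e}
FIRST(S') = {d, e}  (via T T')
FIRST(S) = {epsilon, d, e}  (via R)
FIRST(R) = {epsilon, d, e}  (via S' S' e, S, S' c)
FIRST(T') = {c, d, e}  (via S T', R d)
FOLLOW(S) includes $ since S is the start symbol.
FOLLOW(S'): in R::=S' S' e (occurrence 1), S' is followed by S' e with FIRST {d, e}; in R::=S' S' e (occurrence 2), S' is followed by e with FIRST {e}; in R::=S' c, S' is followed by c with FIRST {c}. Thus FOLLOW(S') = {c, d, e}.
FOLLOW(T'): in S::=d T' d, T' is followed by d with FIRST {d}; in S'::=T T', the suffix after T' is empty, so FOLLOW(T') ⊇ FOLLOW(S') = {c, d, e}; in T'::=S T', the suffix after T' is empty (adds nothing new). Thus FOLLOW(T') = {c, d, e}.
FOLLOW(T): in T::=e R T, the suffix after T is empty (adds nothing new); in S'::=T T', T is followed by T' with FIRST {c, d, e}; in T'::=c T, the suffix after T is empty, so FOLLOW(T) ⊇ FOLLOW(T') = {c, d, e}. Thus FOLLOW(T) = {c, d, e}.
FOLLOW(S): in R::=S, the suffix after S is empty, so FOLLOW(S) ⊇ FOLLOW(R) = {$, c, d, e}; in T'::=S T', S is followed by T' with FIRST {c, d, e}. Thus FOLLOW(S) = {$, c, d, e}.
FOLLOW(R): in S::=R, the suffix after R is empty, so FOLLOW(R) ⊇ FOLLOW(S) = {$, c, d, e}; in T::=d R e, R is followed by e with FIRST {e}; in T::=e R T, R is followed by T with FIRST {d, e}; in T'::=R d, R is followed by d with FIRST {d}. Thus FOLLOW(R) = {$, c, d, e}.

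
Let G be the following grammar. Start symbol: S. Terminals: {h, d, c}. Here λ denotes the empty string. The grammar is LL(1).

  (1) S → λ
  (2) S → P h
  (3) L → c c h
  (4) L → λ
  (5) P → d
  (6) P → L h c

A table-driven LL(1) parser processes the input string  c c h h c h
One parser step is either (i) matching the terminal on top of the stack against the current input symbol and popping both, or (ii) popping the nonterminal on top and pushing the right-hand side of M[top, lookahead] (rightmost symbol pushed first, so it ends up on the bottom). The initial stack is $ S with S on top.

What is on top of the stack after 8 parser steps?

     Stack          Input          Action
  1  $ S            c c h h c h $  expand S → P h
  2  $ h P          c c h h c h $  expand P → L h c
  3  $ h c h L      c c h h c h $  expand L → c c h
  4  $ h c h h c c  c c h h c h $  match c
  5  $ h c h h c    c h h c h $    match c
  6  $ h c h h      h h c h $      match h
  7  $ h c h        h c h $        match h
  8  $ h c          c h $          match c
Stack after step 8: $ h (top = h).

h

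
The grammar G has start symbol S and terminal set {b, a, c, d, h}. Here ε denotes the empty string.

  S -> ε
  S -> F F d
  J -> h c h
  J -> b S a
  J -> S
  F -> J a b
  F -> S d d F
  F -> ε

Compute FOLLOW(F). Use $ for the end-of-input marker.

{a, b, d, h}

FIRST(S): from S->ε we get {ε}; from S->F F d we get {a, b, d, h}. So FIRST(S) = {ε, a, b, d, h}.
FIRST(J): from J->h c h we get {h}; from J->b S a we get {b}; from J->S we get {ε, a, b, d, h}. So FIRST(J) = {ε, a, b, d, h}.
FIRST(F): from F->J a b we get {a, b, d, h}; from F->S d d F we get {a, b, d, h}; from F->ε we get {ε}. So FIRST(F) = {ε, a, b, d, h}.
FOLLOW(S) includes $ since S is the start symbol.
FOLLOW(J): in F->J a b, J is followed by a b with FIRST {a}. Thus FOLLOW(J) = {a}.
FOLLOW(S): in J->b S a, S is followed by a with FIRST {a}; in J->S, the suffix after S is empty, so FOLLOW(S) ⊇ FOLLOW(J) = {a}; in F->S d d F, S is followed by d d F with FIRST {d}. Thus FOLLOW(S) = {$, a, d}.
FOLLOW(F): in S->F F d (occurrence 1), F is followed by F d with FIRST {a, b, d, h}; in S->F F d (occurrence 2), F is followed by d with FIRST {d}; in F->S d d F, the suffix after F is empty (adds nothing new). Thus FOLLOW(F) = {a, b, d, h}.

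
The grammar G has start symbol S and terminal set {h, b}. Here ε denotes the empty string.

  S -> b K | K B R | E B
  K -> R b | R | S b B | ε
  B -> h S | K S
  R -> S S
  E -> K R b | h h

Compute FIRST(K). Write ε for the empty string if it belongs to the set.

FIRST(S): from S->b K we get {b}; from S->K B R we get {b, h}; from S->E B we get {b, h}. So FIRST(S) = {b, h}.
FIRST(R): from R->S S we get {b, h}. So FIRST(R) = {b, h}.
FIRST(K): from K->R b we get {b, h}; from K->R we get {b, h}; from K->S b B we get {b, h}; from K->ε we get {ε}. So FIRST(K) = {ε, b, h}.
FIRST(B): from B->h S we get {h}; from B->K S we get {b, h}. So FIRST(B) = {b, h}.
FIRST(E): from E->K R b we get {b, h}; from E->h h we get {h}. So FIRST(E) = {b, h}.

{ε, b, h}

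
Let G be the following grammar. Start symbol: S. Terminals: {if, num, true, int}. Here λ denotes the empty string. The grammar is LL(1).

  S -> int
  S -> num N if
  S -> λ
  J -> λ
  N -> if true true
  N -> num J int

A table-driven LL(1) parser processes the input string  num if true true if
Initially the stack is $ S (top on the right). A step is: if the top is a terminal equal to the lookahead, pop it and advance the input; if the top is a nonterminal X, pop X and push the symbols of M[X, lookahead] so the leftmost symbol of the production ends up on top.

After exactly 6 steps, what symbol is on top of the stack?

     Stack              Input                  Action
  1  $ S                num if true true if $  expand S -> num N if
  2  $ if N num         num if true true if $  match num
  3  $ if N             if true true if $      expand N -> if true true
  4  $ if true true if  if true true if $      match if
  5  $ if true true     true true if $         match true
  6  $ if true          true if $              match true
Stack after step 6: $ if (top = if).

if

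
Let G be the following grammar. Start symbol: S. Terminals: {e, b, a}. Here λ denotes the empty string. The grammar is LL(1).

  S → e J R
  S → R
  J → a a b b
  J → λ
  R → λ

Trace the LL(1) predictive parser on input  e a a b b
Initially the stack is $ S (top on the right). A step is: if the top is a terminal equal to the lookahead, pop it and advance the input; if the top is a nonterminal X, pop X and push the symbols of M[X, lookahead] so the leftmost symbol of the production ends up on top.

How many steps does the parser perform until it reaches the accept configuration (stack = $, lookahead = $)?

8

     Stack        Input        Action
  1  $ S          e a a b b $  expand S → e J R
  2  $ R J e      e a a b b $  match e
  3  $ R J        a a b b $    expand J → a a b b
  4  $ R b b a a  a a b b $    match a
  5  $ R b b a    a b b $      match a
  6  $ R b b      b b $        match b
  7  $ R b        b $          match b
  8  $ R          $            expand R → λ
Accept reached after 8 steps.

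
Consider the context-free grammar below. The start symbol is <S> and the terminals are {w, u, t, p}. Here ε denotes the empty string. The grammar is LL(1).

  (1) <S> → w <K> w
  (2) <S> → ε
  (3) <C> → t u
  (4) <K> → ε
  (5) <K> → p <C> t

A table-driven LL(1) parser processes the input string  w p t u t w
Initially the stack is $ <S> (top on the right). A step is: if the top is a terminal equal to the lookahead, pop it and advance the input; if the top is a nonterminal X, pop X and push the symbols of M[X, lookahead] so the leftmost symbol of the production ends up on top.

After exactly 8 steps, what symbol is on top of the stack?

w

     Stack        Input          Action
  1  $ <S>        w p t u t w $  expand <S> → w <K> w
  2  $ w <K> w    w p t u t w $  match w
  3  $ w <K>      p t u t w $    expand <K> → p <C> t
  4  $ w t <C> p  p t u t w $    match p
  5  $ w t <C>    t u t w $      expand <C> → t u
  6  $ w t u t    t u t w $      match t
  7  $ w t u      u t w $        match u
  8  $ w t        t w $          match t
Stack after step 8: $ w (top = w).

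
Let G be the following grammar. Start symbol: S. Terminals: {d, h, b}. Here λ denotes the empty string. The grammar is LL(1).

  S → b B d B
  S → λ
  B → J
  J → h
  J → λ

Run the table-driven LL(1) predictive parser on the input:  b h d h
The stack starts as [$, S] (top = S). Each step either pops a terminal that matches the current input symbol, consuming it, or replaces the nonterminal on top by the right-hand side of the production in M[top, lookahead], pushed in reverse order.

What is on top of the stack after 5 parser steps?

d

     Stack      Input      Action
  1  $ S        b h d h $  expand S → b B d B
  2  $ B d B b  b h d h $  match b
  3  $ B d B    h d h $    expand B → J
  4  $ B d J    h d h $    expand J → h
  5  $ B d h    h d h $    match h
Stack after step 5: $ B d (top = d).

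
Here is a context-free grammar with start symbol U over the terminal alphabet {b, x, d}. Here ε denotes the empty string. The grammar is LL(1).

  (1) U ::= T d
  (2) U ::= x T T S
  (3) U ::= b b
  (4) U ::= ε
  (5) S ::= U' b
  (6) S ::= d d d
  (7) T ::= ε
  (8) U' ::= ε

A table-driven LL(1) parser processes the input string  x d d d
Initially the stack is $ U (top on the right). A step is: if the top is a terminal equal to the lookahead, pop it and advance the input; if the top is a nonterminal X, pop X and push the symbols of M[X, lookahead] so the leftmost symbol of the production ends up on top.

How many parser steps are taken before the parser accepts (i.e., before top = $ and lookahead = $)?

step 1: stack=$ U  input=x d d d $  — expand U ::= x T T S
step 2: stack=$ S T T x  input=x d d d $  — match x
step 3: stack=$ S T T  input=d d d $  — expand T ::= ε
step 4: stack=$ S T  input=d d d $  — expand T ::= ε
step 5: stack=$ S  input=d d d $  — expand S ::= d d d
step 6: stack=$ d d d  input=d d d $  — match d
step 7: stack=$ d d  input=d d $  — match d
step 8: stack=$ d  input=d $  — match d
Accept reached after 8 steps.

8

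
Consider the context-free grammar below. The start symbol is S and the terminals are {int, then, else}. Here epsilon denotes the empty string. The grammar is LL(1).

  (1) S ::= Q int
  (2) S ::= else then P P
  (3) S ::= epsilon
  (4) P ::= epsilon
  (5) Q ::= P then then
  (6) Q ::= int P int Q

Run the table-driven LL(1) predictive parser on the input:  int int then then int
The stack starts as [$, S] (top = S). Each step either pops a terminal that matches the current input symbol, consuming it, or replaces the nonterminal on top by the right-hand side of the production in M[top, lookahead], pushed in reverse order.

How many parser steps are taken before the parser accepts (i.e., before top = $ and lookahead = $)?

10

step 1: stack=$ S  input=int int then then int $  — expand S ::= Q int
step 2: stack=$ int Q  input=int int then then int $  — expand Q ::= int P int Q
step 3: stack=$ int Q int P int  input=int int then then int $  — match int
step 4: stack=$ int Q int P  input=int then then int $  — expand P ::= epsilon
step 5: stack=$ int Q int  input=int then then int $  — match int
step 6: stack=$ int Q  input=then then int $  — expand Q ::= P then then
step 7: stack=$ int then then P  input=then then int $  — expand P ::= epsilon
step 8: stack=$ int then then  input=then then int $  — match then
step 9: stack=$ int then  input=then int $  — match then
step 10: stack=$ int  input=int $  — match int
Accept reached after 10 steps.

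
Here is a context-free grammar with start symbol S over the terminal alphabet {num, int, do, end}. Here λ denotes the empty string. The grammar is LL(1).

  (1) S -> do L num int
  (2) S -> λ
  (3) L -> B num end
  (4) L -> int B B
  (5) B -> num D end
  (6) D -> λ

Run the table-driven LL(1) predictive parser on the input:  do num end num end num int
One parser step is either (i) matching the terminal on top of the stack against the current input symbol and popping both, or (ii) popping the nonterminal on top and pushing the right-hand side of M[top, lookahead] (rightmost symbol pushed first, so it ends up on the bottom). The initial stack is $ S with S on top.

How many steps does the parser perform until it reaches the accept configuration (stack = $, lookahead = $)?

step 1: stack=$ S  input=do num end num end num int $  — expand S -> do L num int
step 2: stack=$ int num L do  input=do num end num end num int $  — match do
step 3: stack=$ int num L  input=num end num end num int $  — expand L -> B num end
step 4: stack=$ int num end num B  input=num end num end num int $  — expand B -> num D end
step 5: stack=$ int num end num end D num  input=num end num end num int $  — match num
step 6: stack=$ int num end num end D  input=end num end num int $  — expand D -> λ
step 7: stack=$ int num end num end  input=end num end num int $  — match end
step 8: stack=$ int num end num  input=num end num int $  — match num
step 9: stack=$ int num end  input=end num int $  — match end
step 10: stack=$ int num  input=num int $  — match num
step 11: stack=$ int  input=int $  — match int
Accept reached after 11 steps.

11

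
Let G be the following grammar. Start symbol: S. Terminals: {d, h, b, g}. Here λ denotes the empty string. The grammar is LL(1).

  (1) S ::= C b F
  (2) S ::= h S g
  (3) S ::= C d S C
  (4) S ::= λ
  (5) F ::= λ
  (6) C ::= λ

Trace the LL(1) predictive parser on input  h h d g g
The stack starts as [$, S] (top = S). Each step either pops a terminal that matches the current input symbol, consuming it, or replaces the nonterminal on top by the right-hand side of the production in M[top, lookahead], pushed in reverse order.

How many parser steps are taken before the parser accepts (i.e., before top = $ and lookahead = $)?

      Stack          Input        Action
   1  $ S            h h d g g $  expand S ::= h S g
   2  $ g S h        h h d g g $  match h
   3  $ g S          h d g g $    expand S ::= h S g
   4  $ g g S h      h d g g $    match h
   5  $ g g S        d g g $      expand S ::= C d S C
   6  $ g g C S d C  d g g $      expand C ::= λ
   7  $ g g C S d    d g g $      match d
   8  $ g g C S      g g $        expand S ::= λ
   9  $ g g C        g g $        expand C ::= λ
  10  $ g g          g g $        match g
  11  $ g            g $          match g
Accept reached after 11 steps.

11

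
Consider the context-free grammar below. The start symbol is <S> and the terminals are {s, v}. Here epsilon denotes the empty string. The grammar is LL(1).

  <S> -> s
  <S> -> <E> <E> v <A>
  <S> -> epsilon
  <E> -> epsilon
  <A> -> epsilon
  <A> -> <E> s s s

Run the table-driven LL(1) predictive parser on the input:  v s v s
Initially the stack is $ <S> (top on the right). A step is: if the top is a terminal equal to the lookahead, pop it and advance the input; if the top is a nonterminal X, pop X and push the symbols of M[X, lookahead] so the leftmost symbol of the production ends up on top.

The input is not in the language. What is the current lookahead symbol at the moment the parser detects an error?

v

step 1: stack=$ <S>  input=v s v s $  — expand <S> -> <E> <E> v <A>
step 2: stack=$ <A> v <E> <E>  input=v s v s $  — expand <E> -> epsilon
step 3: stack=$ <A> v <E>  input=v s v s $  — expand <E> -> epsilon
step 4: stack=$ <A> v  input=v s v s $  — match v
step 5: stack=$ <A>  input=s v s $  — expand <A> -> <E> s s s
step 6: stack=$ s s s <E>  input=s v s $  — expand <E> -> epsilon
step 7: stack=$ s s s  input=s v s $  — match s
step 8: stack=$ s s  input=v s $  — error: top is terminal s but lookahead is v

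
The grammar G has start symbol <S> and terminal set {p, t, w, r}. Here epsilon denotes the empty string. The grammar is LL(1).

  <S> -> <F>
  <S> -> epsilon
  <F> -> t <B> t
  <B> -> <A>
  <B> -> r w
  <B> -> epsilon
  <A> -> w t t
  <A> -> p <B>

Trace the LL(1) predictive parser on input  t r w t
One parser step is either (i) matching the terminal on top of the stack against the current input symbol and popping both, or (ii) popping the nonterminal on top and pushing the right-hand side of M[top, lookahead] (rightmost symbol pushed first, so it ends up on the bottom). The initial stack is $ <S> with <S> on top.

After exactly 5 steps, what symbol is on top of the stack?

w

step 1: stack=$ <S>  input=t r w t $  — expand <S> -> <F>
step 2: stack=$ <F>  input=t r w t $  — expand <F> -> t <B> t
step 3: stack=$ t <B> t  input=t r w t $  — match t
step 4: stack=$ t <B>  input=r w t $  — expand <B> -> r w
step 5: stack=$ t w r  input=r w t $  — match r
Stack after step 5: $ t w (top = w).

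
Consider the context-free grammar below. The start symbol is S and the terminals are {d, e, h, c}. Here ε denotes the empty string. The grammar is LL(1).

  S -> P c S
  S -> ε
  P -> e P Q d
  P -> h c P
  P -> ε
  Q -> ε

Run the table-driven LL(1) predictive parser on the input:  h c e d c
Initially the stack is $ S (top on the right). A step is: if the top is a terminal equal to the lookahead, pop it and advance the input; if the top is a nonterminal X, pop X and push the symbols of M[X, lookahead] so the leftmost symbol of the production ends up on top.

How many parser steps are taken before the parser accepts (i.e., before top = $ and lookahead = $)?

11

step 1: stack=$ S  input=h c e d c $  — expand S -> P c S
step 2: stack=$ S c P  input=h c e d c $  — expand P -> h c P
step 3: stack=$ S c P c h  input=h c e d c $  — match h
step 4: stack=$ S c P c  input=c e d c $  — match c
step 5: stack=$ S c P  input=e d c $  — expand P -> e P Q d
step 6: stack=$ S c d Q P e  input=e d c $  — match e
step 7: stack=$ S c d Q P  input=d c $  — expand P -> ε
step 8: stack=$ S c d Q  input=d c $  — expand Q -> ε
step 9: stack=$ S c d  input=d c $  — match d
step 10: stack=$ S c  input=c $  — match c
step 11: stack=$ S  input=$  — expand S -> ε
Accept reached after 11 steps.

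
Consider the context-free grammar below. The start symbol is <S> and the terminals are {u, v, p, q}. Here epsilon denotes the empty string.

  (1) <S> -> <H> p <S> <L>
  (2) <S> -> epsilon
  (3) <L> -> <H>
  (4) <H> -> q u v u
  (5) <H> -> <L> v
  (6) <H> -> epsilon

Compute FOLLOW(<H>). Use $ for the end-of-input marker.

{$, p, q, v}

FIRST(<S>): from <S>-><H> p <S> <L> we get {p, q, v}; from <S>->epsilon we get {epsilon}. So FIRST(<S>) = {epsilon, p, q, v}.
FIRST(<L>): from <L>-><H> we get {epsilon, q, v}. So FIRST(<L>) = {epsilon, q, v}.
FIRST(<H>): from <H>->q u v u we get {q}; from <H>-><L> v we get {q, v}; from <H>->epsilon we get {epsilon}. So FIRST(<H>) = {epsilon, q, v}.
FOLLOW(<S>) includes $ since <S> is the start symbol.
FOLLOW(<S>): in <S>-><H> p <S> <L>, <S> is followed by <L> with FIRST {epsilon, q, v}; in <S>-><H> p <S> <L>, the suffix after <S> is nullable (adds nothing new). Thus FOLLOW(<S>) = {$, q, v}.
FOLLOW(<L>): in <S>-><H> p <S> <L>, the suffix after <L> is empty, so FOLLOW(<L>) ⊇ FOLLOW(<S>) = {$, q, v}; in <H>-><L> v, <L> is followed by v with FIRST {v}. Thus FOLLOW(<L>) = {$, q, v}.
FOLLOW(<H>): in <S>-><H> p <S> <L>, <H> is followed by p <S> <L> with FIRST {p}; in <L>-><H>, the suffix after <H> is empty, so FOLLOW(<H>) ⊇ FOLLOW(<L>) = {$, q, v}. Thus FOLLOW(<H>) = {$, p, q, v}.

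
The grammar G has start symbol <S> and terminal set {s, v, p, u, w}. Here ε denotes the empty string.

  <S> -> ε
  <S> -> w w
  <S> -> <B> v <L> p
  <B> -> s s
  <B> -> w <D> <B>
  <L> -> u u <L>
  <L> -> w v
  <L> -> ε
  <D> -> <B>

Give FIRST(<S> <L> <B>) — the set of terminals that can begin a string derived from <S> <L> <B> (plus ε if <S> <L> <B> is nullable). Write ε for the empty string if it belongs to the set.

{s, u, w}

FIRST(<B>): from <B>->s s we get {s}; from <B>->w <D> <B> we get {w}. So FIRST(<B>) = {s, w}.
FIRST(<L>): from <L>->u u <L> we get {u}; from <L>->w v we get {w}; from <L>->ε we get {ε}. So FIRST(<L>) = {ε, u, w}.
FIRST(<S>): from <S>->ε we get {ε}; from <S>->w w we get {w}; from <S>-><B> v <L> p we get {s, w}. So FIRST(<S>) = {ε, s, w}.
FIRST(<D>): from <D>-><B> we get {s, w}. So FIRST(<D>) = {s, w}.
FIRST(<S> <L> <B>): take FIRST of each symbol in turn, carrying on past any symbol whose FIRST contains ε; result {s, u, w}.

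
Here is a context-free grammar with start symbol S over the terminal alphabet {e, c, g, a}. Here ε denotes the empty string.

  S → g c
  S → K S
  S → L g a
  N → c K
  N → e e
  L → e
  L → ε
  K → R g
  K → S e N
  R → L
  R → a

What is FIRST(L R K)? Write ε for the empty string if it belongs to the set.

FIRST(N): from N→c K we get {c}; from N→e e we get {e}. So FIRST(N) = {c, e}.
FIRST(L): from L→e we get {e}; from L→ε we get {ε}. So FIRST(L) = {ε, e}.
FIRST(R): from R→L we get {ε, e}; from R→a we get {a}. So FIRST(R) = {ε, a, e}.
FIRST(S): from S→g c we get {g}; from S→K S we get {a, e, g}; from S→L g a we get {e, g}. So FIRST(S) = {a, e, g}.
FIRST(K): from K→R g we get {a, e, g}; from K→S e N we get {a, e, g}. So FIRST(K) = {a, e, g}.
FIRST(L R K): take FIRST of each symbol in turn, carrying on past any symbol whose FIRST contains ε; result {a, e, g}.

{a, e, g}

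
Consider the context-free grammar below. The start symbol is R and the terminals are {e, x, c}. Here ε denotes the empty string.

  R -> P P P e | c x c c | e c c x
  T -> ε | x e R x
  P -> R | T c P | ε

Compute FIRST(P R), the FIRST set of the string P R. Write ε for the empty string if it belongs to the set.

FIRST(T): from T->ε we get {ε}; from T->x e R x we get {x}. So FIRST(T) = {ε, x}.
FIRST(R): from R->P P P e we get {c, e, x}; from R->c x c c we get {c}; from R->e c c x we get {e}. So FIRST(R) = {c, e, x}.
FIRST(P): from P->R we get {c, e, x}; from P->T c P we get {c, x}; from P->ε we get {ε}. So FIRST(P) = {ε, c, e, x}.
FIRST(P R): take FIRST of each symbol in turn, carrying on past any symbol whose FIRST contains ε; result {c, e, x}.

{c, e, x}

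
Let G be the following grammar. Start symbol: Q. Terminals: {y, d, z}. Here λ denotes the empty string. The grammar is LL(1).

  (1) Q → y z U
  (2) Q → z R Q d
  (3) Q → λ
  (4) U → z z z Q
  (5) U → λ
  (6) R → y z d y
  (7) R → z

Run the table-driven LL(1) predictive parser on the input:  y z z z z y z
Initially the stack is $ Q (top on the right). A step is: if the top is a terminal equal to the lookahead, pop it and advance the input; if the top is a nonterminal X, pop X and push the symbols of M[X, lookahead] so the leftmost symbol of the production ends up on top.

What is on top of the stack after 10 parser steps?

U

      Stack      Input            Action
   1  $ Q        y z z z z y z $  expand Q → y z U
   2  $ U z y    y z z z z y z $  match y
   3  $ U z      z z z z y z $    match z
   4  $ U        z z z y z $      expand U → z z z Q
   5  $ Q z z z  z z z y z $      match z
   6  $ Q z z    z z y z $        match z
   7  $ Q z      z y z $          match z
   8  $ Q        y z $            expand Q → y z U
   9  $ U z y    y z $            match y
  10  $ U z      z $              match z
Stack after step 10: $ U (top = U).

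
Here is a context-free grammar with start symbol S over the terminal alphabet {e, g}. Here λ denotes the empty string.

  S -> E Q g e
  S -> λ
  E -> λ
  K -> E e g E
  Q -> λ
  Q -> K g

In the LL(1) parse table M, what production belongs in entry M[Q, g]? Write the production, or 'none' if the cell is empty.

Q -> λ

FIRST(E) = {λ}
FIRST(K) = {e}  (via E e g E)
FIRST(Q) = {λ, e}  (via K g)
FIRST(S) = {λ, e, g}  (via E Q g e)
FOLLOW(S) includes $ since S is the start symbol.
FOLLOW(Q): in S->E Q g e, Q is followed by g e with FIRST {g}. Thus FOLLOW(Q) = {g}.
For Q -> λ: FIRST(λ) = {λ}, so it goes in M[Q, t] for t ∈ {}; since λ ∈ FIRST, also for every t ∈ FOLLOW(Q) = {g}.
For Q -> K g: FIRST(K g) = {e}, so it goes in M[Q, t] for t ∈ {e}.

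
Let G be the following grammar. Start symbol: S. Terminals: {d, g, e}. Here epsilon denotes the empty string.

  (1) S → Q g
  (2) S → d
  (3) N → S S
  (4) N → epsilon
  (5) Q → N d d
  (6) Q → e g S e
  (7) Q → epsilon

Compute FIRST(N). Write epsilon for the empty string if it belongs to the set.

FIRST(S) = {d, e, g}  (via Q g)
FIRST(N) = {epsilon, d, e, g}  (via S S)
FIRST(Q) = {epsilon, d, e, g}  (via N d d)

{epsilon, d, e, g}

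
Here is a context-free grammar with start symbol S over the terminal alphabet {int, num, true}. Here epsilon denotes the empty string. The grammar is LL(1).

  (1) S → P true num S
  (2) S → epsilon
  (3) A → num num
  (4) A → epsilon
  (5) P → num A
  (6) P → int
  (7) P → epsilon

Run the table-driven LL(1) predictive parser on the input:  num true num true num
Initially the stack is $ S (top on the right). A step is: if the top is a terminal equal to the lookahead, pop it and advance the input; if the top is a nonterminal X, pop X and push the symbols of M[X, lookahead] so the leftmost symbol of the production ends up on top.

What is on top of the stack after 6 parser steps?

     Stack               Input                    Action
  1  $ S                 num true num true num $  expand S → P true num S
  2  $ S num true P      num true num true num $  expand P → num A
  3  $ S num true A num  num true num true num $  match num
  4  $ S num true A      true num true num $      expand A → epsilon
  5  $ S num true        true num true num $      match true
  6  $ S num             num true num $           match num
Stack after step 6: $ S (top = S).

S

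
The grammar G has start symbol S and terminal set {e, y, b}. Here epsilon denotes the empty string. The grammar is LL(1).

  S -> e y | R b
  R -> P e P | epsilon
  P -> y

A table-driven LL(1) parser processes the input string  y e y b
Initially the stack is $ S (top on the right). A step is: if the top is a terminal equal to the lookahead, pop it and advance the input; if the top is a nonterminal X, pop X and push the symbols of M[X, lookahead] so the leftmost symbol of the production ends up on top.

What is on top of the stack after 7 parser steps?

step 1: stack=$ S  input=y e y b $  — expand S -> R b
step 2: stack=$ b R  input=y e y b $  — expand R -> P e P
step 3: stack=$ b P e P  input=y e y b $  — expand P -> y
step 4: stack=$ b P e y  input=y e y b $  — match y
step 5: stack=$ b P e  input=e y b $  — match e
step 6: stack=$ b P  input=y b $  — expand P -> y
step 7: stack=$ b y  input=y b $  — match y
Stack after step 7: $ b (top = b).

b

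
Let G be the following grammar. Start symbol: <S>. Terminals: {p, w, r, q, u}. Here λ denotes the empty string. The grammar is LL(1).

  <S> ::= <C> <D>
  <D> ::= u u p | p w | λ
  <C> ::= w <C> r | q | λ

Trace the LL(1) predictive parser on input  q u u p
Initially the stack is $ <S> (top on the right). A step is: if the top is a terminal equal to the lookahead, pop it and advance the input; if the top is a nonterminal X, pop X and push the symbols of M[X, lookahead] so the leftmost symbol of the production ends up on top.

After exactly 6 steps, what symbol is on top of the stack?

     Stack      Input      Action
  1  $ <S>      q u u p $  expand <S> ::= <C> <D>
  2  $ <D> <C>  q u u p $  expand <C> ::= q
  3  $ <D> q    q u u p $  match q
  4  $ <D>      u u p $    expand <D> ::= u u p
  5  $ p u u    u u p $    match u
  6  $ p u      u p $      match u
Stack after step 6: $ p (top = p).

p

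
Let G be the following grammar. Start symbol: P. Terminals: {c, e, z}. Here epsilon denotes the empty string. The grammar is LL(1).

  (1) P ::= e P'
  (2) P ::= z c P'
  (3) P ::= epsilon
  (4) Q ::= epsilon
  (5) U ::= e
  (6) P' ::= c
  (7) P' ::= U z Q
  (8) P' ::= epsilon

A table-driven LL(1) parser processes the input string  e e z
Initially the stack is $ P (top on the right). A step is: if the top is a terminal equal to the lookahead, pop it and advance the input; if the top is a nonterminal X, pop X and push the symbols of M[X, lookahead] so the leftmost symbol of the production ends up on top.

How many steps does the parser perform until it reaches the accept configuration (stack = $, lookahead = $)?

step 1: stack=$ P  input=e e z $  — expand P ::= e P'
step 2: stack=$ P' e  input=e e z $  — match e
step 3: stack=$ P'  input=e z $  — expand P' ::= U z Q
step 4: stack=$ Q z U  input=e z $  — expand U ::= e
step 5: stack=$ Q z e  input=e z $  — match e
step 6: stack=$ Q z  input=z $  — match z
step 7: stack=$ Q  input=$  — expand Q ::= epsilon
Accept reached after 7 steps.

7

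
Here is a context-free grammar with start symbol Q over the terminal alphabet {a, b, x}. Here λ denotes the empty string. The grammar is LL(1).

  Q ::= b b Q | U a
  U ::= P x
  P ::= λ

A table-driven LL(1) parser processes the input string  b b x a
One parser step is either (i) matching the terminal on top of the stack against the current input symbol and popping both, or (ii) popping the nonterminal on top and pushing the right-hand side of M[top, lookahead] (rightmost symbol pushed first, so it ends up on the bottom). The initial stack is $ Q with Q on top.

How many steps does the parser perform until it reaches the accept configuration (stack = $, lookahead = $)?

step 1: stack=$ Q  input=b b x a $  — expand Q ::= b b Q
step 2: stack=$ Q b b  input=b b x a $  — match b
step 3: stack=$ Q b  input=b x a $  — match b
step 4: stack=$ Q  input=x a $  — expand Q ::= U a
step 5: stack=$ a U  input=x a $  — expand U ::= P x
step 6: stack=$ a x P  input=x a $  — expand P ::= λ
step 7: stack=$ a x  input=x a $  — match x
step 8: stack=$ a  input=a $  — match a
Accept reached after 8 steps.

8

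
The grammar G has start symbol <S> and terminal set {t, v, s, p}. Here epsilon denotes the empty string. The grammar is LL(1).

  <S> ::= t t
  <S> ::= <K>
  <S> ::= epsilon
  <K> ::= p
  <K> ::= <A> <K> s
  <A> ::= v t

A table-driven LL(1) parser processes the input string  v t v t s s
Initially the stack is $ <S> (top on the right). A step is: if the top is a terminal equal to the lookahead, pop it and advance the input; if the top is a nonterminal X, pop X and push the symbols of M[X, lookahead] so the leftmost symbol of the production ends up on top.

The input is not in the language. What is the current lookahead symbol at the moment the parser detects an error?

s

      Stack          Input          Action
   1  $ <S>          v t v t s s $  expand <S> ::= <K>
   2  $ <K>          v t v t s s $  expand <K> ::= <A> <K> s
   3  $ s <K> <A>    v t v t s s $  expand <A> ::= v t
   4  $ s <K> t v    v t v t s s $  match v
   5  $ s <K> t      t v t s s $    match t
   6  $ s <K>        v t s s $      expand <K> ::= <A> <K> s
   7  $ s s <K> <A>  v t s s $      expand <A> ::= v t
   8  $ s s <K> t v  v t s s $      match v
   9  $ s s <K> t    t s s $        match t
  10  $ s s <K>      s s $          error: M[<K>, s] is empty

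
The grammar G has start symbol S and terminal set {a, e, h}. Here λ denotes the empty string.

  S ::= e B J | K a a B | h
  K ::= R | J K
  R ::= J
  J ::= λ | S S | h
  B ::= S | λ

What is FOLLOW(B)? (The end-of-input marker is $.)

{$, a, e, h}

FIRST(S): from S::=e B J we get {e}; from S::=K a a B we get {a, e, h}; from S::=h we get {h}. So FIRST(S) = {a, e, h}.
FIRST(J): from J::=λ we get {λ}; from J::=S S we get {a, e, h}; from J::=h we get {h}. So FIRST(J) = {λ, a, e, h}.
FIRST(B): from B::=S we get {a, e, h}; from B::=λ we get {λ}. So FIRST(B) = {λ, a, e, h}.
FIRST(R): from R::=J we get {λ, a, e, h}. So FIRST(R) = {λ, a, e, h}.
FIRST(K): from K::=R we get {λ, a, e, h}; from K::=J K we get {λ, a, e, h}. So FIRST(K) = {λ, a, e, h}.
FOLLOW(S) includes $ since S is the start symbol.
FOLLOW(K): in S::=K a a B, K is followed by a a B with FIRST {a}; in K::=J K, the suffix after K is empty (adds nothing new). Thus FOLLOW(K) = {a}.
FOLLOW(R): in K::=R, the suffix after R is empty, so FOLLOW(R) ⊇ FOLLOW(K) = {a}. Thus FOLLOW(R) = {a}.
FOLLOW(S): in J::=S S (occurrence 1), S is followed by S with FIRST {a, e, h}; in J::=S S (occurrence 2), the suffix after S is empty, so FOLLOW(S) ⊇ FOLLOW(J) = {$, a, e, h}; in B::=S, the suffix after S is empty, so FOLLOW(S) ⊇ FOLLOW(B) = {$, a, e, h}. Thus FOLLOW(S) = {$, a, e, h}.
FOLLOW(J): in S::=e B J, the suffix after J is empty, so FOLLOW(J) ⊇ FOLLOW(S) = {$, a, e, h}; in K::=J K, J is followed by K with FIRST {λ, a, e, h}; in K::=J K, the suffix after J is nullable, so FOLLOW(J) ⊇ FOLLOW(K) = {a}; in R::=J, the suffix after J is empty, so FOLLOW(J) ⊇ FOLLOW(R) = {a}. Thus FOLLOW(J) = {$, a, e, h}.
FOLLOW(B): in S::=e B J, B is followed by J with FIRST {λ, a, e, h}; in S::=e B J, the suffix after B is nullable, so FOLLOW(B) ⊇ FOLLOW(S) = {$, a, e, h}; in S::=K a a B, the suffix after B is empty, so FOLLOW(B) ⊇ FOLLOW(S) = {$, a, e, h}. Thus FOLLOW(B) = {$, a, e, h}.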